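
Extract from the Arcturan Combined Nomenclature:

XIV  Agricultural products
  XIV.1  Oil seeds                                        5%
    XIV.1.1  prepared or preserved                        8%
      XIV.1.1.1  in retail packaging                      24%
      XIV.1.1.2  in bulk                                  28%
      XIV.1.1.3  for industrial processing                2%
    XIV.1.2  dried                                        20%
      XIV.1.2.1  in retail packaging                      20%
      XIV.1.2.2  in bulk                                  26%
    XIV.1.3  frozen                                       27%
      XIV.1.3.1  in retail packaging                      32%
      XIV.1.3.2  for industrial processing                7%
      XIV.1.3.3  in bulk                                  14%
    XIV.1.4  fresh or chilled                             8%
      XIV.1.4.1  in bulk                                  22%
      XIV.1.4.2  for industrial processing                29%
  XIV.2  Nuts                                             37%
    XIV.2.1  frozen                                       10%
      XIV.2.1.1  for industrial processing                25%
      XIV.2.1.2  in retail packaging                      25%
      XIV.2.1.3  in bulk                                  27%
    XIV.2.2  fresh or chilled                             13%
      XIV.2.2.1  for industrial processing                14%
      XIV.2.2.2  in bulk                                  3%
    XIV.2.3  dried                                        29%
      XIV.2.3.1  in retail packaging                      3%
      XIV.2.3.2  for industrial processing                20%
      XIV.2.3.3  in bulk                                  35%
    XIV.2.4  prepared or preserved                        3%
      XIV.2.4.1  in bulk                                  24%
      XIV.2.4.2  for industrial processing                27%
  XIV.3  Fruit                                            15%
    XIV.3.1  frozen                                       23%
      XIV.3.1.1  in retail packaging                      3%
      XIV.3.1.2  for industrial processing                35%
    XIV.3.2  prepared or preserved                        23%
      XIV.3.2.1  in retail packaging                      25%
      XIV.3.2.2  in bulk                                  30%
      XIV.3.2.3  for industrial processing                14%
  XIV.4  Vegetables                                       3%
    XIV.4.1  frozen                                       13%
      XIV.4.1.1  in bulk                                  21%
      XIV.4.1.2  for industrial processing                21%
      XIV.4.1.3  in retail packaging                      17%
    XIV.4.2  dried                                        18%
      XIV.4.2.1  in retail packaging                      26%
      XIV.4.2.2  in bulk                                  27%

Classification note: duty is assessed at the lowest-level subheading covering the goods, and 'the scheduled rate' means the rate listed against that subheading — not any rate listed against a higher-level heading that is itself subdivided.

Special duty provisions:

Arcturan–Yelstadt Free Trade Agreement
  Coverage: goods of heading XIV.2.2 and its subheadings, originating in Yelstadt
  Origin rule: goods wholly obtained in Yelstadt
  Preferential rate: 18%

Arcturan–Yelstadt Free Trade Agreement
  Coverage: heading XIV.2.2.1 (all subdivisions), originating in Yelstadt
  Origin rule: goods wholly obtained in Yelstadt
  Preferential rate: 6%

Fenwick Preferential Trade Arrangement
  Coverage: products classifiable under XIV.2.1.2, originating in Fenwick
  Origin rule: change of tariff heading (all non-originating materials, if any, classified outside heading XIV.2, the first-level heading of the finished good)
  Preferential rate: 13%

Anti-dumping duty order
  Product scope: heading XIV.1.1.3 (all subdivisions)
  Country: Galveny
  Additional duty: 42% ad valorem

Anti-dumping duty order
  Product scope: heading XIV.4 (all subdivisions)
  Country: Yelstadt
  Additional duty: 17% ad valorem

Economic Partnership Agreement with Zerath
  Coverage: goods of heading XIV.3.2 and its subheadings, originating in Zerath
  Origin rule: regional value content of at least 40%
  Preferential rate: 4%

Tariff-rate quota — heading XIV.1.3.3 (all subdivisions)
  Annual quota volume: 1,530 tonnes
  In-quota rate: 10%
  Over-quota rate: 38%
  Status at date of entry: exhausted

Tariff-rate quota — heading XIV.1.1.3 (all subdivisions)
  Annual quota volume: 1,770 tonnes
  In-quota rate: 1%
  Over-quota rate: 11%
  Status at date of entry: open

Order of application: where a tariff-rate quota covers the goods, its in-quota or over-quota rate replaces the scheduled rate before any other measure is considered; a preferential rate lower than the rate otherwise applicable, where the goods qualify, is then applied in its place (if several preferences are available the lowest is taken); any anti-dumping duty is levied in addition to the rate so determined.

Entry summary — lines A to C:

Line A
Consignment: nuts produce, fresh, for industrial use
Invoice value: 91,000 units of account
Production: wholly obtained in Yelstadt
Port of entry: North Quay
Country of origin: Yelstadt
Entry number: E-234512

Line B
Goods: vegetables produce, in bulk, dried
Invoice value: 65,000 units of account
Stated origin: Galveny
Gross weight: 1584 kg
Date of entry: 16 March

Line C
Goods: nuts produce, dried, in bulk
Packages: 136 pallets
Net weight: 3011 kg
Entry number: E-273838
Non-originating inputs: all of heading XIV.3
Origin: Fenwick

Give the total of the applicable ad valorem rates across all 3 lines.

Line A: nuts → XIV.2; fresh → XIV.2.2; for industrial use → XIV.2.2.1. Scheduled 14%. Yelstadt agreement on XIV.2.2: wholly obtained → 18% available; Yelstadt agreement on XIV.2.2.1: wholly obtained → 6% available; preferential 6%. → 6%.
Line B: vegetables → XIV.4; dried → XIV.4.2; in bulk → XIV.4.2.2. Scheduled 27%. No special measure applies. → 27%.
Line C: nuts → XIV.2; dried → XIV.2.3; in bulk → XIV.2.3.3. Scheduled 35%. Fenwick agreement on XIV.2.1.2: XIV.2.3.3 not covered. → 35%.
Sum: 6% + 27% + 35% = 68%.

68%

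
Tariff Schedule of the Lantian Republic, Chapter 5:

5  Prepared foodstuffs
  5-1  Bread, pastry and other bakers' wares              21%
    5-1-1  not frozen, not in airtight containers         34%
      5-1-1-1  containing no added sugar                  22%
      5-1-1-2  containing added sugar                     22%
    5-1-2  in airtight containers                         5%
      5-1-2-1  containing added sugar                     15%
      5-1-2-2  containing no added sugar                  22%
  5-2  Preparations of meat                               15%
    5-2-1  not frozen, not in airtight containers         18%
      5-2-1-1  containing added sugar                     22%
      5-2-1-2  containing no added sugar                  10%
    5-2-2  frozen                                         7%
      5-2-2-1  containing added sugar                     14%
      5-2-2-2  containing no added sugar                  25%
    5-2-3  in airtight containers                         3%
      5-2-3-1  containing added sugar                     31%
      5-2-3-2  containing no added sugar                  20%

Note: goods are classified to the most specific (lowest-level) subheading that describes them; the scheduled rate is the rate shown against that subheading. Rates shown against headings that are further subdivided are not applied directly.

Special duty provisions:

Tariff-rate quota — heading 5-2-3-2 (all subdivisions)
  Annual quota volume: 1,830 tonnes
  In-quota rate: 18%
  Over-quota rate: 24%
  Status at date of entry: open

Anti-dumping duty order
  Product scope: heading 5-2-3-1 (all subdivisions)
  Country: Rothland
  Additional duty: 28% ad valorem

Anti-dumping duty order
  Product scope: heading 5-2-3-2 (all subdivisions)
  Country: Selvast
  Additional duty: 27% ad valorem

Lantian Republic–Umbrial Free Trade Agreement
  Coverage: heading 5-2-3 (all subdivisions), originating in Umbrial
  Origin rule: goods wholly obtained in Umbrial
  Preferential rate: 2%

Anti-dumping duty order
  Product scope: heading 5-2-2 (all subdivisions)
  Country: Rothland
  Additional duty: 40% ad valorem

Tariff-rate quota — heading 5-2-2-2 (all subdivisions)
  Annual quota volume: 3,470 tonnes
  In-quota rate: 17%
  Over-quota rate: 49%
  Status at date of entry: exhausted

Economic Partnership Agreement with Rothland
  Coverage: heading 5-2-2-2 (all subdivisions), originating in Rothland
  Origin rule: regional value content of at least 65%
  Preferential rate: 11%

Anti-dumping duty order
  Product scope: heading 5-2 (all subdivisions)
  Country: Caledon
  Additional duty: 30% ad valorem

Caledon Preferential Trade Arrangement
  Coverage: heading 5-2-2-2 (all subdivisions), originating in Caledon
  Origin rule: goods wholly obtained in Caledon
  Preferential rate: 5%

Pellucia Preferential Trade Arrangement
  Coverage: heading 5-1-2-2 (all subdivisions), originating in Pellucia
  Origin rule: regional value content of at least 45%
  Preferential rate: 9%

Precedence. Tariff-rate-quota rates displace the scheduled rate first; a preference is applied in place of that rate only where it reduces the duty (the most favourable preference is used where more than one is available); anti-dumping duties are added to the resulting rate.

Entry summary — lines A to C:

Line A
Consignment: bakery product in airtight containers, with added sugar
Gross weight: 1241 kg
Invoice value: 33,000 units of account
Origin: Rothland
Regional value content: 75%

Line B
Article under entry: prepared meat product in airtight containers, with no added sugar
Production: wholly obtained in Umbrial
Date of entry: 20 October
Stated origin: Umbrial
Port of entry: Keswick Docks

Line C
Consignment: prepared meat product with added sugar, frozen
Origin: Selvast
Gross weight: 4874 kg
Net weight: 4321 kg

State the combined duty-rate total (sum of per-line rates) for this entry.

31%

Line A: bakery product → 5-1; in airtight containers → 5-1-2; with added sugar → 5-1-2-1. Scheduled 15%. Rothland agreement on 5-2-2-2: 5-1-2-1 not covered. → 15%.
Line B: prepared meat product → 5-2; in airtight containers → 5-2-3; with no added sugar → 5-2-3-2. Scheduled 20%. quota on 5-2-3-2 open → in-quota 18%; Umbrial agreement on 5-2-3: wholly obtained → 2% available; preferential 2%. → 2%.
Line C: prepared meat product → 5-2; frozen → 5-2-2; with added sugar → 5-2-2-1. Scheduled 14%. No special measure applies. → 14%.
Sum: 15% + 2% + 14% = 31%.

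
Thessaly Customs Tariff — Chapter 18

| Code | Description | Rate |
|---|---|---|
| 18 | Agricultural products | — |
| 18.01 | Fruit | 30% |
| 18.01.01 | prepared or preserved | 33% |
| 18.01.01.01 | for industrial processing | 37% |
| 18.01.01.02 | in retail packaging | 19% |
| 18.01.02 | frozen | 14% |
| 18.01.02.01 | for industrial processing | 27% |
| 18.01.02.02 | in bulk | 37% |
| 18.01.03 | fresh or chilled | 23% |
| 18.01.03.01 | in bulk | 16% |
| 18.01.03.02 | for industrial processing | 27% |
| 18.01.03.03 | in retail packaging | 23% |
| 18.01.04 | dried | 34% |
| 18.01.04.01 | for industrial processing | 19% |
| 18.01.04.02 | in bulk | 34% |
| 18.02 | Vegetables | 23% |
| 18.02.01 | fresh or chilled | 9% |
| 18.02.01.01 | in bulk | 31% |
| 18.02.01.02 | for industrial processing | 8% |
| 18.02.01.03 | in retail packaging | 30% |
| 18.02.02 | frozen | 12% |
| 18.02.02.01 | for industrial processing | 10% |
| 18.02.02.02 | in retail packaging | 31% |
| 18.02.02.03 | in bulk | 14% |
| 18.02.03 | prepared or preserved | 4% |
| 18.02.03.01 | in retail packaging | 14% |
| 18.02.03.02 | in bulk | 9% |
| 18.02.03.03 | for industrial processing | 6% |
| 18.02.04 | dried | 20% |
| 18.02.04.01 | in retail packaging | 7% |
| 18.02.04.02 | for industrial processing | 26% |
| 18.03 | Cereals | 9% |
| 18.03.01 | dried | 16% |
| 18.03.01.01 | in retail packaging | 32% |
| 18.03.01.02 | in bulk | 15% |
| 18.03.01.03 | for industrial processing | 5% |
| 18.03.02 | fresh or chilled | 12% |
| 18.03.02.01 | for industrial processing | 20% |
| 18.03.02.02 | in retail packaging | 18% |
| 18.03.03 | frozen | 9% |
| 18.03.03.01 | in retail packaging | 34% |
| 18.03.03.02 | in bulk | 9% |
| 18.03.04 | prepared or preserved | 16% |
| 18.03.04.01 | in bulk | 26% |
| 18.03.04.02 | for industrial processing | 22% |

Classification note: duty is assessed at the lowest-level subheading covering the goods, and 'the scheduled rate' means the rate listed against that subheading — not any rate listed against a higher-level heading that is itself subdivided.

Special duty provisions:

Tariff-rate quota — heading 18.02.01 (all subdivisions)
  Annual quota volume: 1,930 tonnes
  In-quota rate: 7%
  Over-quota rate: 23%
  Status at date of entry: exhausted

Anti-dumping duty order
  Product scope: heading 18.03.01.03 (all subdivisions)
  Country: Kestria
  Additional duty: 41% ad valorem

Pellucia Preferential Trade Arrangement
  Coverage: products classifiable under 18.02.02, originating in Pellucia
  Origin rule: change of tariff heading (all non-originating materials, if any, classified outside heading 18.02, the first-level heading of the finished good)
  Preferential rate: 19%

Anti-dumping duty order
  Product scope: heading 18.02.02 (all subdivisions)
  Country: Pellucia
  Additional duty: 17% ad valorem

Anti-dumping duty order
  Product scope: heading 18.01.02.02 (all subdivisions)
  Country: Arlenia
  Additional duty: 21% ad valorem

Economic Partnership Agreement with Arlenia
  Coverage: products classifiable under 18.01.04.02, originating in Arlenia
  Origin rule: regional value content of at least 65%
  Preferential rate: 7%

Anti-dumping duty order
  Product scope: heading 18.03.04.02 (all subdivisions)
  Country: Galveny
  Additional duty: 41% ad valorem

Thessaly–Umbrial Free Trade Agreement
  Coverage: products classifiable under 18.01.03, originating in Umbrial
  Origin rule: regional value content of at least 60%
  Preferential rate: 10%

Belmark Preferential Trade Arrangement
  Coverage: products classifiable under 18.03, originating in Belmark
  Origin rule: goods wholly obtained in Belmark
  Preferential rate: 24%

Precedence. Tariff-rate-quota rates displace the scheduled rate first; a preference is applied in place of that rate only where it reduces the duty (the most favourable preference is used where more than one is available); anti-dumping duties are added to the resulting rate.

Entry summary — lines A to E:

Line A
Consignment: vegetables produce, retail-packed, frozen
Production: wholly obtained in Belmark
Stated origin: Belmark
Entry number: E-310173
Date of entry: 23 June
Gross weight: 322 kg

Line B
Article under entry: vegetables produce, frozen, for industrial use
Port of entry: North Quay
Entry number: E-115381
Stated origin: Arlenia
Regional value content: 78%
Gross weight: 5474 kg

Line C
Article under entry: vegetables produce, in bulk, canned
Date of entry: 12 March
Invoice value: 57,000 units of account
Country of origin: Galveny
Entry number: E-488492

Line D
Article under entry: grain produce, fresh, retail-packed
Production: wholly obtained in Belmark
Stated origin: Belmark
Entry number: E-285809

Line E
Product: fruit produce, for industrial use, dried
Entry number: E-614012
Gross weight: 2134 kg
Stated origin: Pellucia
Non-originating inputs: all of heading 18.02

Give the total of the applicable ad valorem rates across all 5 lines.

87%

Line A: vegetables → 18.02; frozen → 18.02.02; retail-packed → 18.02.02.02. Scheduled 31%. Belmark agreement on 18.03: 18.02.02.02 not covered. → 31%.
Line B: vegetables → 18.02; frozen → 18.02.02; for industrial use → 18.02.02.01. Scheduled 10%. Arlenia agreement on 18.01.04.02: 18.02.02.01 not covered. → 10%.
Line C: vegetables → 18.02; canned → 18.02.03; in bulk → 18.02.03.02. Scheduled 9%. No special measure applies. → 9%.
Line D: grain → 18.03; fresh → 18.03.02; retail-packed → 18.03.02.02. Scheduled 18%. Belmark agreement on 18.03: wholly obtained → 24% available; preference 24% not lower than 18% → no reduction. → 18%.
Line E: fruit → 18.01; dried → 18.01.04; for industrial use → 18.01.04.01. Scheduled 19%. Pellucia agreement on 18.02.02: 18.01.04.01 not covered. → 19%.
Sum: 31% + 10% + 9% + 18% + 19% = 87%.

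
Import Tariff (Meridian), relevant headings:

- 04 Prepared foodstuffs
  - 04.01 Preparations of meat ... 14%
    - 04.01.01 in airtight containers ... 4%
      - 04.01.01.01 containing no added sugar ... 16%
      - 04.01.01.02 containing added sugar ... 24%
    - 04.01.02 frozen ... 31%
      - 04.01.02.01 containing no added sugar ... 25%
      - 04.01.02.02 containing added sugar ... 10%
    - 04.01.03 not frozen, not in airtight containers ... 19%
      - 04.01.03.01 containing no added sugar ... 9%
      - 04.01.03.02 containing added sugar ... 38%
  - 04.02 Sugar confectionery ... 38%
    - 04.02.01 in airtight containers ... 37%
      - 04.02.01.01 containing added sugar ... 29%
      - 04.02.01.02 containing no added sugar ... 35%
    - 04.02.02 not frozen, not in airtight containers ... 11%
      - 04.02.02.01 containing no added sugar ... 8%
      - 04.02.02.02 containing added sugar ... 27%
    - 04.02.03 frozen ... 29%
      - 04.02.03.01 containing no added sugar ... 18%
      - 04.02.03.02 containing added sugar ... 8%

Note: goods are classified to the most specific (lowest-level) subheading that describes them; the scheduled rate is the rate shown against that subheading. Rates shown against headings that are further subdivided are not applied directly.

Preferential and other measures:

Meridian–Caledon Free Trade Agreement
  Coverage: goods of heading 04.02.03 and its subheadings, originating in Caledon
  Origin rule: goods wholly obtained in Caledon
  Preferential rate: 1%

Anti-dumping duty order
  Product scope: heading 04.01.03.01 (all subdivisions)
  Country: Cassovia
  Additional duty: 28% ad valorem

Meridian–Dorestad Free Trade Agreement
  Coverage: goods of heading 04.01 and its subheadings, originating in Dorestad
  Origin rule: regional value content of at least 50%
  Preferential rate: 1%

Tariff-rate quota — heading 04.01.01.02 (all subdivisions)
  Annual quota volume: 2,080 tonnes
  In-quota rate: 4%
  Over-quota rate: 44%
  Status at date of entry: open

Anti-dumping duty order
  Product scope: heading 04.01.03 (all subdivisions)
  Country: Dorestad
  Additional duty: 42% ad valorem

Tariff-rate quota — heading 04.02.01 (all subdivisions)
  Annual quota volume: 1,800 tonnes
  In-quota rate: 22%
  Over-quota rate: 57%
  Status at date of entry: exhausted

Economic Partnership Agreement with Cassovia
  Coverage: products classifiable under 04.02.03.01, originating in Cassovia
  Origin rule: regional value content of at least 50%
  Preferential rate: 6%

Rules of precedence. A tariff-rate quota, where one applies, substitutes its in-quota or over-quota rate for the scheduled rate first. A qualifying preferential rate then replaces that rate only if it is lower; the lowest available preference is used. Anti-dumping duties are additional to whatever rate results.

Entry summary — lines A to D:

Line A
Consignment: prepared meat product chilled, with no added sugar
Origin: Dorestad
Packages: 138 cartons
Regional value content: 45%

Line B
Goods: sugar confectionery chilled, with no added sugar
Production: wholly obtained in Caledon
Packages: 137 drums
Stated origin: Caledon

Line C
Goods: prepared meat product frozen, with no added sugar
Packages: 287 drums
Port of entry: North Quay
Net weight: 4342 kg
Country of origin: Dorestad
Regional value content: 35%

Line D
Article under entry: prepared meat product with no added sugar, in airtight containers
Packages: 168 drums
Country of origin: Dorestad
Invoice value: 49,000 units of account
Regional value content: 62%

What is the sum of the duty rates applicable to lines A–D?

Line A: prepared meat product → 04.01; chilled → 04.01.03; with no added sugar → 04.01.03.01. Scheduled 9%. Dorestad agreement on 04.01: RVC < 50%; anti-dumping (Dorestad, 04.01.03): +42%; total 9% + 42% = 51%. → 51%.
Line B: sugar confectionery → 04.02; chilled → 04.02.02; with no added sugar → 04.02.02.01. Scheduled 8%. Caledon agreement on 04.02.03: 04.02.02.01 not covered. → 8%.
Line C: prepared meat product → 04.01; frozen → 04.01.02; with no added sugar → 04.01.02.01. Scheduled 25%. Dorestad agreement on 04.01: RVC < 50%. → 25%.
Line D: prepared meat product → 04.01; in airtight containers → 04.01.01; with no added sugar → 04.01.01.01. Scheduled 16%. Dorestad agreement on 04.01: RVC ≥ 50% → 1% available; preferential 1%. → 1%.
Sum: 51% + 8% + 25% + 1% = 85%.

85%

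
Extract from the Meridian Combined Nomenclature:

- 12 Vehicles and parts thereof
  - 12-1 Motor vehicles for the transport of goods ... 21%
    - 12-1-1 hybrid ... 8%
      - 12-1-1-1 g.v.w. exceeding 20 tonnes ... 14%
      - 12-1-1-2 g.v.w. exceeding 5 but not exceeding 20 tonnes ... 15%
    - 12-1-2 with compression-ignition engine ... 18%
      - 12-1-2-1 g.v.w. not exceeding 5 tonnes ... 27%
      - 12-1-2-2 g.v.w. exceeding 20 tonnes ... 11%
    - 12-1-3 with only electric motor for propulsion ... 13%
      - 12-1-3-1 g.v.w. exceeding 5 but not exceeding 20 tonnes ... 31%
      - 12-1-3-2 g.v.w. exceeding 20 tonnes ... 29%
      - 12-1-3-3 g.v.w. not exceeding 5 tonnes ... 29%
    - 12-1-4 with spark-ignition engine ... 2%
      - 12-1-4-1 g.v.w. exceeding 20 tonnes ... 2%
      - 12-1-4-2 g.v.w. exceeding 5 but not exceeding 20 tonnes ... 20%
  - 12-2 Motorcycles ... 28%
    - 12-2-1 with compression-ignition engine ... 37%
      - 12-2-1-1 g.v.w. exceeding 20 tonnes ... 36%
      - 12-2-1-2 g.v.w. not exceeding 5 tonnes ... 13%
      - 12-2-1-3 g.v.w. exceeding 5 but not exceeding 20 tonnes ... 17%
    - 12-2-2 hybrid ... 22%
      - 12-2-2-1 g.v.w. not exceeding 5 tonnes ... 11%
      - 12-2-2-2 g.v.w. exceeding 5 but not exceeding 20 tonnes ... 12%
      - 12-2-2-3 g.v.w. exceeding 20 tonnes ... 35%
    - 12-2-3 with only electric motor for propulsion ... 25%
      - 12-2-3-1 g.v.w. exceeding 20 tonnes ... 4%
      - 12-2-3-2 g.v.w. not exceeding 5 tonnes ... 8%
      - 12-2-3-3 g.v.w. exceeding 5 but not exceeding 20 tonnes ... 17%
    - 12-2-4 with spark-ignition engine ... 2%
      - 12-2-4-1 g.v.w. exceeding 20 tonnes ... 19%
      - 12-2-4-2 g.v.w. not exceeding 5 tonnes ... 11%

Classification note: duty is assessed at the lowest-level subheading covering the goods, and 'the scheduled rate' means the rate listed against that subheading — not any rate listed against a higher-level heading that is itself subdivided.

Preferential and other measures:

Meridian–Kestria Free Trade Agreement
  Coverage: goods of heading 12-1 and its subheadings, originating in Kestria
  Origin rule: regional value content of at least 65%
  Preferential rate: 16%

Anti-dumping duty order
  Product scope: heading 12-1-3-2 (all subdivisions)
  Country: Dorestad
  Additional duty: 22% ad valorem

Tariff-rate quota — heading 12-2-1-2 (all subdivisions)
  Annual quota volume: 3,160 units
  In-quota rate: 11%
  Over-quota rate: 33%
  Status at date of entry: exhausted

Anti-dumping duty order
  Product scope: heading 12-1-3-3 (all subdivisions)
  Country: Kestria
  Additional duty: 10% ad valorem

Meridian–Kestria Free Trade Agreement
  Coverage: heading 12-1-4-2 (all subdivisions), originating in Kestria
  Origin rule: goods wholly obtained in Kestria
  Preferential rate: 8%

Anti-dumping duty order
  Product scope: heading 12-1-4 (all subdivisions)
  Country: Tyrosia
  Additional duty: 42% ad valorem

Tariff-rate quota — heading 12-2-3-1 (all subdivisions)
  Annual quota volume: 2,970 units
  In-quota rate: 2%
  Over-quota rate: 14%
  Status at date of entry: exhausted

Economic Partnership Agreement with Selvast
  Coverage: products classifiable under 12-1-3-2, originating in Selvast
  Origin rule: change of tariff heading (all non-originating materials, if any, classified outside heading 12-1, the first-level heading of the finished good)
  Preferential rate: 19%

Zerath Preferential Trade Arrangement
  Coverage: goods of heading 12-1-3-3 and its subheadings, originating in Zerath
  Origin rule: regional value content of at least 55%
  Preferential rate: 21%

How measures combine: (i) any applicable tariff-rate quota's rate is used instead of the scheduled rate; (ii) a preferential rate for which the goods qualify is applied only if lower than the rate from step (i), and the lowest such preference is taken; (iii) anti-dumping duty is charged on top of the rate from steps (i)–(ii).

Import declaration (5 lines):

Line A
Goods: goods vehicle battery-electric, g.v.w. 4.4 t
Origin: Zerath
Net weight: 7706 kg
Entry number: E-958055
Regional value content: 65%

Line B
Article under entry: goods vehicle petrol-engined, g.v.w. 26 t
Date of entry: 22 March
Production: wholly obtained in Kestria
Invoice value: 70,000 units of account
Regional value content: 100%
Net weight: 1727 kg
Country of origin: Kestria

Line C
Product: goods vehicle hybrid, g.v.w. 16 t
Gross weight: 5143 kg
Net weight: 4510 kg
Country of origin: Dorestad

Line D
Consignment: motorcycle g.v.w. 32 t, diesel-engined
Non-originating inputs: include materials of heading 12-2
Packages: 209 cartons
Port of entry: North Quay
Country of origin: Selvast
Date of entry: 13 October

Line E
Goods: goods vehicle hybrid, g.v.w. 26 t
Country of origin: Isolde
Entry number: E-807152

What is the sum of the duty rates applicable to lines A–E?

Line A: goods vehicle → 12-1; battery-electric → 12-1-3; g.v.w. 4.4 t → 12-1-3-3. Scheduled 29%. Zerath agreement on 12-1-3-3: RVC ≥ 55% → 21% available; preferential 21%. → 21%.
Line B: goods vehicle → 12-1; petrol-engined → 12-1-4; g.v.w. 26 t → 12-1-4-1. Scheduled 2%. Kestria agreement on 12-1: RVC ≥ 65% → 16% available; Kestria agreement on 12-1-4-2: 12-1-4-1 not covered; preference 16% not lower than 2% → no reduction. → 2%.
Line C: goods vehicle → 12-1; hybrid → 12-1-1; g.v.w. 16 t → 12-1-1-2. Scheduled 15%. No special measure applies. → 15%.
Line D: motorcycle → 12-2; diesel-engined → 12-2-1; g.v.w. 32 t → 12-2-1-1. Scheduled 36%. Selvast agreement on 12-1-3-2: 12-2-1-1 not covered. → 36%.
Line E: goods vehicle → 12-1; hybrid → 12-1-1; g.v.w. 26 t → 12-1-1-1. Scheduled 14%. No special measure applies. → 14%.
Sum: 21% + 2% + 15% + 36% + 14% = 88%.

88%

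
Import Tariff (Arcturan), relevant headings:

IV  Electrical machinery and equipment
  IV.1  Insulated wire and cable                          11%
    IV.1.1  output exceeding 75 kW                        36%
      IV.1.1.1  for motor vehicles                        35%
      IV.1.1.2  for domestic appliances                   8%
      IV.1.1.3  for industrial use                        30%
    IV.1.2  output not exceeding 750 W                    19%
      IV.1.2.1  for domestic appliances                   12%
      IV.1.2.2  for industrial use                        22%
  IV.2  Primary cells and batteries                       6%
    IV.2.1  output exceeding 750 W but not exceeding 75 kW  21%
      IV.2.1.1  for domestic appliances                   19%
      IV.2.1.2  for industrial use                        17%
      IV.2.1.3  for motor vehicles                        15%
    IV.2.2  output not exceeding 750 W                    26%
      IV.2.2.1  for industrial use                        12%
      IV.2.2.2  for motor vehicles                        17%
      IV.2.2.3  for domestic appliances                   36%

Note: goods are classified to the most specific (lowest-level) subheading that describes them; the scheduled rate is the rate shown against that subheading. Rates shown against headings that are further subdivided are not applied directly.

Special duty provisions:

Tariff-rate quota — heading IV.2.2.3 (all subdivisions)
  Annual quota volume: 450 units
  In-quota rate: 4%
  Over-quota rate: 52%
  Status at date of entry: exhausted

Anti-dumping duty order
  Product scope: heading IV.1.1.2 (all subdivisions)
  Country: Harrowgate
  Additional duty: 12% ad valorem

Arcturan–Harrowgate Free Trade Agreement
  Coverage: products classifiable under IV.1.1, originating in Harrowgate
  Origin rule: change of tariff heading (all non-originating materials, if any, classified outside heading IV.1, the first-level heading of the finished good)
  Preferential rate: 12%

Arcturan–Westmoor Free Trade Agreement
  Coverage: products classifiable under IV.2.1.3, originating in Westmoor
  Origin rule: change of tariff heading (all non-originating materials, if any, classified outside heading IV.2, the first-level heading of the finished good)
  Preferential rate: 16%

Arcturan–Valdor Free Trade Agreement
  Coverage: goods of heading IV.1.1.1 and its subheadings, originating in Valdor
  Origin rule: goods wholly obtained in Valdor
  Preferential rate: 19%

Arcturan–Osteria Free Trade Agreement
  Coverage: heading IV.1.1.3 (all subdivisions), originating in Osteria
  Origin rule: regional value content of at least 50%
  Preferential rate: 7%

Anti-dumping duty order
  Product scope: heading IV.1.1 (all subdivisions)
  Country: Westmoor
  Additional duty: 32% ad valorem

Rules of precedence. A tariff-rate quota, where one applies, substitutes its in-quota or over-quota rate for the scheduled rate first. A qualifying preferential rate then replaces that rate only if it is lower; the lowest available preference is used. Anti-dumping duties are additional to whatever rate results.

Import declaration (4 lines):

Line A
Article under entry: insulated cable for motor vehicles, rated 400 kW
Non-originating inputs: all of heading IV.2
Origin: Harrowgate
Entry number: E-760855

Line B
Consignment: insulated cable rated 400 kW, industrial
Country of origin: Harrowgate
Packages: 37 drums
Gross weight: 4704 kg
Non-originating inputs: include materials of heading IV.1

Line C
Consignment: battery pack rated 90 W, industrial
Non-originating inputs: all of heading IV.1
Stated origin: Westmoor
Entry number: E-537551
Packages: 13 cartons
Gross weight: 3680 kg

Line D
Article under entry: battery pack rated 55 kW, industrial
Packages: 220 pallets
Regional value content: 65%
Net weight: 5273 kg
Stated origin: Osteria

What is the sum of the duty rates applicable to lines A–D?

Line A: insulated cable → IV.1; rated 400 kW → IV.1.1; for motor vehicles → IV.1.1.1. Scheduled 35%. Harrowgate agreement on IV.1.1: CTH met → 12% available; preferential 12%. → 12%.
Line B: insulated cable → IV.1; rated 400 kW → IV.1.1; industrial → IV.1.1.3. Scheduled 30%. Harrowgate agreement on IV.1.1: CTH not met. → 30%.
Line C: battery pack → IV.2; rated 90 W → IV.2.2; industrial → IV.2.2.1. Scheduled 12%. Westmoor agreement on IV.2.1.3: IV.2.2.1 not covered. → 12%.
Line D: battery pack → IV.2; rated 55 kW → IV.2.1; industrial → IV.2.1.2. Scheduled 17%. Osteria agreement on IV.1.1.3: IV.2.1.2 not covered. → 17%.
Sum: 12% + 30% + 12% + 17% = 71%.

71%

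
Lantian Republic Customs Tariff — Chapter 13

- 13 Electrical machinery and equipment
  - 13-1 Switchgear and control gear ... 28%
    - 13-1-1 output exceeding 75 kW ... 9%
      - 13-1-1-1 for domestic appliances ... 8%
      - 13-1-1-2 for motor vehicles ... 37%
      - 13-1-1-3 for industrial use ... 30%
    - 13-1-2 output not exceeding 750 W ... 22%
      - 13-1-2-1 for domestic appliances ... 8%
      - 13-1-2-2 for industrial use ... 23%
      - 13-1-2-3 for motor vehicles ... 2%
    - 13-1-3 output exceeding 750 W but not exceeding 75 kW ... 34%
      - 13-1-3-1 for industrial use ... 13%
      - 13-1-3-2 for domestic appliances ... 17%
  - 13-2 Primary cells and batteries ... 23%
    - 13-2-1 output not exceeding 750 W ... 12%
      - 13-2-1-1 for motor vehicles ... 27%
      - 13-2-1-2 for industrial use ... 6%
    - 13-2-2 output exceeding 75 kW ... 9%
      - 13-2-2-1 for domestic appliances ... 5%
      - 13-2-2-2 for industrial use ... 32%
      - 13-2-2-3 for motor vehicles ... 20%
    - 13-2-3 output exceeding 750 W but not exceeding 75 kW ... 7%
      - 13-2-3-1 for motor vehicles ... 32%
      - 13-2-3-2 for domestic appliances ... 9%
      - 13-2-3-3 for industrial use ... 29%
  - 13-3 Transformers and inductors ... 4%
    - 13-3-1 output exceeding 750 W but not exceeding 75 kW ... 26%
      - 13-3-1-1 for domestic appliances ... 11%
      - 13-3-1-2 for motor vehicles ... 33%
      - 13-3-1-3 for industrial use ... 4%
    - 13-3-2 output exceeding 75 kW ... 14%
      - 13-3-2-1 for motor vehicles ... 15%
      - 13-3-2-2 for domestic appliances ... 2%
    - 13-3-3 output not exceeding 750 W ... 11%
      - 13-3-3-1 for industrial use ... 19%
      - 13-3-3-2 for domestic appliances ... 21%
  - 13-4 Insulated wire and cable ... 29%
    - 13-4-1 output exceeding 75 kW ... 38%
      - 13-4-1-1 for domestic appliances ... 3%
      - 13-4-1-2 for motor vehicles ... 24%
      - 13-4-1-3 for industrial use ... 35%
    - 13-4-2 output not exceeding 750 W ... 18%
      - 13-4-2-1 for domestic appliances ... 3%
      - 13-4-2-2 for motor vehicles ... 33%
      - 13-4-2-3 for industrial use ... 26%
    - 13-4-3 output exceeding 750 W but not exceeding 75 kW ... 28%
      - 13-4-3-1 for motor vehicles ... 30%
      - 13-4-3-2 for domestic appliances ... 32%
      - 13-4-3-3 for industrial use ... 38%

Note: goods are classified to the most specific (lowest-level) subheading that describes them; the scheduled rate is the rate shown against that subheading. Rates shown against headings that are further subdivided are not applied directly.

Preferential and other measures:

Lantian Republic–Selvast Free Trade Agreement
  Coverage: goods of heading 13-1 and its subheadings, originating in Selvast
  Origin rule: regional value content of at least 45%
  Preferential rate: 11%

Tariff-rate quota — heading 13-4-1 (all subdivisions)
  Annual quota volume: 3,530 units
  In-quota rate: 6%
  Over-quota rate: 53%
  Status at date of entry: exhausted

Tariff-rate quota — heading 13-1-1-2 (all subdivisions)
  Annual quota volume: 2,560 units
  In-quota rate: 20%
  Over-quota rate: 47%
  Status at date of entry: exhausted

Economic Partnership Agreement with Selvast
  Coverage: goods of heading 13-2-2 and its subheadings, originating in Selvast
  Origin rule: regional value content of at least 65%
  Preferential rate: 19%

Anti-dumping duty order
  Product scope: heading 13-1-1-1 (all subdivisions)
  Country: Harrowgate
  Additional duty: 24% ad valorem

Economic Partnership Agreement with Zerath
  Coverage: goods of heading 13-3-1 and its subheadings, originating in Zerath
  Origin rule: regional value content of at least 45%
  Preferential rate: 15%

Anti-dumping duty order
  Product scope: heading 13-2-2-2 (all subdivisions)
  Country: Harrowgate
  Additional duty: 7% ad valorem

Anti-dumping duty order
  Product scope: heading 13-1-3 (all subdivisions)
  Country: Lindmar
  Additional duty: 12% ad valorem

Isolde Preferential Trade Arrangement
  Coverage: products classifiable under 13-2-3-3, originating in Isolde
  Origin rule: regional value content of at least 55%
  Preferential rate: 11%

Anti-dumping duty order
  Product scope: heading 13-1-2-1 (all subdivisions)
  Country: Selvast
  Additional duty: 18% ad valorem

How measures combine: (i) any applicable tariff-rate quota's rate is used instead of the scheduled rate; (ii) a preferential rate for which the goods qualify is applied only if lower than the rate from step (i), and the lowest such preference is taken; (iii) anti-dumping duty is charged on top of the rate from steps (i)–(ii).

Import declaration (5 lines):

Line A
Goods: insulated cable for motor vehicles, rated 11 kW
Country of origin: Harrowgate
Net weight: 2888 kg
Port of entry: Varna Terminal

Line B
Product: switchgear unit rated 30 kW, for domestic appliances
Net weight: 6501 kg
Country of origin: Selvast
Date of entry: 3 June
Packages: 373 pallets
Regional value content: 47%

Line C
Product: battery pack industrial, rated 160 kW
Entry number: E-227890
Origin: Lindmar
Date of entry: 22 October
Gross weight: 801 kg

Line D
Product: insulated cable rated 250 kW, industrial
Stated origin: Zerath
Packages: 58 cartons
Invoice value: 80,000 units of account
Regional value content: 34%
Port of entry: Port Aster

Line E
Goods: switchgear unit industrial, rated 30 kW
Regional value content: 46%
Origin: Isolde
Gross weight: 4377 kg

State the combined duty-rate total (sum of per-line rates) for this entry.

139%

Line A: insulated cable → 13-4; rated 11 kW → 13-4-3; for motor vehicles → 13-4-3-1. Scheduled 30%. No special measure applies. → 30%.
Line B: switchgear unit → 13-1; rated 30 kW → 13-1-3; for domestic appliances → 13-1-3-2. Scheduled 17%. Selvast agreement on 13-1: RVC ≥ 45% → 11% available; Selvast agreement on 13-2-2: 13-1-3-2 not covered; preferential 11%. → 11%.
Line C: battery pack → 13-2; rated 160 kW → 13-2-2; industrial → 13-2-2-2. Scheduled 32%. No special measure applies. → 32%.
Line D: insulated cable → 13-4; rated 250 kW → 13-4-1; industrial → 13-4-1-3. Scheduled 35%. quota on 13-4-1 exhausted → over-quota 53%; Zerath agreement on 13-3-1: 13-4-1-3 not covered. → 53%.
Line E: switchgear unit → 13-1; rated 30 kW → 13-1-3; industrial → 13-1-3-1. Scheduled 13%. Isolde agreement on 13-2-3-3: 13-1-3-1 not covered. → 13%.
Sum: 30% + 11% + 32% + 53% + 13% = 139%.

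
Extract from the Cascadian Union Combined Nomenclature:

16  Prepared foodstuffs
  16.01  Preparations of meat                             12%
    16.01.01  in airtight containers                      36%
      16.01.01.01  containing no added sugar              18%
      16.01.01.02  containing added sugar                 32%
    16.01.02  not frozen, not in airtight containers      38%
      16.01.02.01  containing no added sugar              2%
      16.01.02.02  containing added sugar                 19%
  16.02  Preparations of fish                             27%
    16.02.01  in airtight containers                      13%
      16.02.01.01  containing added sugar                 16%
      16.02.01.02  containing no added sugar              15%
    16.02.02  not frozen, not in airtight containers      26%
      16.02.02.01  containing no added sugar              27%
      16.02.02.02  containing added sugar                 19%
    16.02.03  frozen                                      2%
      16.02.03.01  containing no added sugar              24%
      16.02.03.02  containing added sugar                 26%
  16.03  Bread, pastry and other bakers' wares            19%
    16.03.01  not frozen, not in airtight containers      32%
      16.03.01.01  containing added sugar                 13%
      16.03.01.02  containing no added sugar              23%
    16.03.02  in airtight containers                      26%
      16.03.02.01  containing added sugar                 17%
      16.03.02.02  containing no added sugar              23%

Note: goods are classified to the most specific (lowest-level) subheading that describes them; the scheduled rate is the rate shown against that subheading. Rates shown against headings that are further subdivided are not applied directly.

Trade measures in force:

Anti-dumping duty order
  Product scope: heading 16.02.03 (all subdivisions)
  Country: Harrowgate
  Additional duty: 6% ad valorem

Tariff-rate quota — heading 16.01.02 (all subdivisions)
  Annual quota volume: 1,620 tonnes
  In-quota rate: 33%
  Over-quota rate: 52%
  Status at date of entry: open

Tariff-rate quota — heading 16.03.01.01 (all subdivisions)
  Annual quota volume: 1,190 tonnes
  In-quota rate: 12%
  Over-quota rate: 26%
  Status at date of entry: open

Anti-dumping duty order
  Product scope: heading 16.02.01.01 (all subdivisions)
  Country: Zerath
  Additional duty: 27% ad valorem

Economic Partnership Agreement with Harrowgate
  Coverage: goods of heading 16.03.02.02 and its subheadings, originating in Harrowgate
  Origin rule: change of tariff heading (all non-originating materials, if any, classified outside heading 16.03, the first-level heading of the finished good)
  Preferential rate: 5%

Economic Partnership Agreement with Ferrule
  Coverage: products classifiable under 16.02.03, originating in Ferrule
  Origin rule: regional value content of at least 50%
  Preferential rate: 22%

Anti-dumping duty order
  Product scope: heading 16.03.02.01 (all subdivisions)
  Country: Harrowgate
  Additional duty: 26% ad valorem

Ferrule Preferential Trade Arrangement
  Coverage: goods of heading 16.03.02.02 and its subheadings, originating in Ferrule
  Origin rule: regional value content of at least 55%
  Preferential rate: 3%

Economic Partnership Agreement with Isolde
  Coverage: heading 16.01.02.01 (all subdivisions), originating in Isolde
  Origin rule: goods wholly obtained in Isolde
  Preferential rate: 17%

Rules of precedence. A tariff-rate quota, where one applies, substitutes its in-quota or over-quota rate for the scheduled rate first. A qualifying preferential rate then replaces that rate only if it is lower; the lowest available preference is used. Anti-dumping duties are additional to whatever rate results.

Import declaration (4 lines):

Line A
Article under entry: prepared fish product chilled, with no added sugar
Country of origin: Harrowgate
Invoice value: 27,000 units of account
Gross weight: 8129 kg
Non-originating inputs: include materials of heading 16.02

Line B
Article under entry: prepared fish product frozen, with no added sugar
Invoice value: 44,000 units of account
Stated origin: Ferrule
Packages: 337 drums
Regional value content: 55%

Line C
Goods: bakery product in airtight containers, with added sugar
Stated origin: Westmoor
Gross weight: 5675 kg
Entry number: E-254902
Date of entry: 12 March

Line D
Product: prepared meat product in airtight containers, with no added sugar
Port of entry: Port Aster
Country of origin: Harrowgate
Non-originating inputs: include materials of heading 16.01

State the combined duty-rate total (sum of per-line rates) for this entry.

84%

Line A: prepared fish product → 16.02; chilled → 16.02.02; with no added sugar → 16.02.02.01. Scheduled 27%. Harrowgate agreement on 16.03.02.02: 16.02.02.01 not covered. → 27%.
Line B: prepared fish product → 16.02; frozen → 16.02.03; with no added sugar → 16.02.03.01. Scheduled 24%. Ferrule agreement on 16.02.03: RVC ≥ 50% → 22% available; Ferrule agreement on 16.03.02.02: 16.02.03.01 not covered; preferential 22%. → 22%.
Line C: bakery product → 16.03; in airtight containers → 16.03.02; with added sugar → 16.03.02.01. Scheduled 17%. No special measure applies. → 17%.
Line D: prepared meat product → 16.01; in airtight containers → 16.01.01; with no added sugar → 16.01.01.01. Scheduled 18%. Harrowgate agreement on 16.03.02.02: 16.01.01.01 not covered. → 18%.
Sum: 27% + 22% + 17% + 18% = 84%.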